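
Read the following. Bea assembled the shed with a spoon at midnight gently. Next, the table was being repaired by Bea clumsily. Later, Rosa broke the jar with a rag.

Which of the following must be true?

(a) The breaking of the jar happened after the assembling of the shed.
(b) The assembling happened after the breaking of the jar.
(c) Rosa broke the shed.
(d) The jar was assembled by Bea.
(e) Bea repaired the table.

(a) Entailed — the narrative places the assembling before the breaking.
(b) Not entailed — the narrative places the assembling before the breaking, not after.
(c) Not entailed — Rosa broke the jar, not the shed; the shed belongs to the assembling event.
(d) Not entailed — Bea assembled the shed, not the jar; the jar belongs to the breaking event.
(e) Not entailed — 'was repairing' is progressive on an accomplishment; it does not entail the completed 'repaired'.

(a)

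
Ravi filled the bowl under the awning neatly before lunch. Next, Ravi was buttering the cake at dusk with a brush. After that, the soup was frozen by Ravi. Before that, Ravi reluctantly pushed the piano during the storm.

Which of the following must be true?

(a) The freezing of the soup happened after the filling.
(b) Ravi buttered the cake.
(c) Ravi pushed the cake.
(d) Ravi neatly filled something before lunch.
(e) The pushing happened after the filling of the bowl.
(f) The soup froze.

(a) Entailed — the narrative places the filling before the freezing.
(b) Not entailed — 'was buttering' is progressive on an accomplishment; it does not entail the completed 'buttered'.
(c) Not entailed — Ravi pushed the piano, not the cake; the cake belongs to the buttering event.
(d) Entailed — the original entails any weakening of itself; this just drops 'under the awning' and generalizes the patient.
(e) Not entailed — the narrative doesn't order the filling relative to the pushing.
(f) Entailed — 'Ravi froze the soup' is causative; it entails the inchoative 'the soup froze'.

(a), (d), (f)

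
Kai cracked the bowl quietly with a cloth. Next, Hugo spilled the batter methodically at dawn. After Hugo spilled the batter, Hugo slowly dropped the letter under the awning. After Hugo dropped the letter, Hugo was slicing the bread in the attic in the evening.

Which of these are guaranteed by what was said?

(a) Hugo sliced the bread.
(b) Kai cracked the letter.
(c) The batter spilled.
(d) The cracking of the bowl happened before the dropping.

(c), (d)

(a) Not entailed — 'was slicing' is progressive on an accomplishment; it does not entail the completed 'sliced'.
(b) Not entailed — Kai cracked the bowl, not the letter; the letter belongs to the dropping event.
(c) Entailed — 'Hugo spilled the batter' is causative; it entails the inchoative 'the batter spilled'.
(d) Entailed — the narrative places the cracking before the dropping.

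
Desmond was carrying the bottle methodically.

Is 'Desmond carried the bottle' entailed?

yes

'carry' is atelic; if Desmond was carrying the bottle, then Desmond carried the bottle (for some time).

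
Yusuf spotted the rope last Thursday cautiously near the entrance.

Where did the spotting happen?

'near the entrance' marks the location of the spotting event.

near the entrance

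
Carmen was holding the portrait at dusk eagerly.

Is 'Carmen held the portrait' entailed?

yes

'hold' is atelic; if Carmen was holding the portrait, then Carmen held the portrait (for some time).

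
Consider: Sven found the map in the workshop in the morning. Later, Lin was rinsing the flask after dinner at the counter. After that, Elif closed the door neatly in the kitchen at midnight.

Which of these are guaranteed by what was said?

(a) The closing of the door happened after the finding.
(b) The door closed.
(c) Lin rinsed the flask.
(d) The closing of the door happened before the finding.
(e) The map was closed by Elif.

(a), (b), (c)

(a) Entailed — the narrative places the finding before the closing.
(b) Entailed — 'Elif closed the door' is causative; it entails the inchoative 'the door closed'.
(c) Entailed — 'rinse' is an activity; 'was rinsing' entails that some rinsing happened, so 'rinsed' holds.
(d) Not entailed — the narrative places the finding before the closing, not after.
(e) Not entailed — Elif closed the door, not the map; the map belongs to the finding event.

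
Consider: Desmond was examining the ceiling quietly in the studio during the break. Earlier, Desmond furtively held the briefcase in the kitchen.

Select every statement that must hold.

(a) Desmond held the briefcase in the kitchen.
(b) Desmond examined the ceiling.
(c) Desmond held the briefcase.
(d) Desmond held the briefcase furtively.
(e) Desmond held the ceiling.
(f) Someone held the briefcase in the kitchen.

(a), (b), (c), (d), (f)

(a) Entailed — the original entails any weakening of itself; this just drops 'furtively'.
(b) Entailed — 'examine' is an activity; 'was examining' entails that some examining happened, so 'examined' holds.
(c) Entailed — this follows by dropping conjuncts from the holding event's description.
(d) Entailed — the original entails any weakening of itself; this just drops 'in the kitchen'.
(e) Not entailed — Desmond held the briefcase, not the ceiling; the ceiling belongs to the examining event.
(f) Entailed — dropping 'furtively' and generalizing the agent leaves a sub-description the original still satisfies.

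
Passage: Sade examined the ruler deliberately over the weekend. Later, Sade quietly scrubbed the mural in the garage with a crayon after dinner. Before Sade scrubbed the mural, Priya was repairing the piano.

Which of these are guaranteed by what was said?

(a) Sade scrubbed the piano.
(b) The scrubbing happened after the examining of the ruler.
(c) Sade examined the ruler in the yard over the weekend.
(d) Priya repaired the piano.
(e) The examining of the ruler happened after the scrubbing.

(b)

(a) Not entailed — Sade scrubbed the mural, not the piano; the piano belongs to the repairing event.
(b) Entailed — the narrative places the examining before the scrubbing.
(c) Not entailed — 'in the yard' adds information not in the original event.
(d) Not entailed — 'was repairing' is progressive on an accomplishment; it does not entail the completed 'repaired'.
(e) Not entailed — the narrative places the examining before the scrubbing, not after.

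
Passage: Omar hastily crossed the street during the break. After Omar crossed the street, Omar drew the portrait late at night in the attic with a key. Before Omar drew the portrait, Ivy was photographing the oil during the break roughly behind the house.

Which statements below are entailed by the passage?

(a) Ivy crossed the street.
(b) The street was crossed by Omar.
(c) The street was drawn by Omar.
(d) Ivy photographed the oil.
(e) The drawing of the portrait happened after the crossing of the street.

(b), (e)

(a) Not entailed — the passage has Omar crossing the street, not Ivy.
(b) Entailed — this follows by dropping conjuncts from the crossing event's description.
(c) Not entailed — Omar drew the portrait, not the street; the street belongs to the crossing event.
(d) Not entailed — 'was photographing' is progressive on an accomplishment; it does not entail the completed 'photographed'.
(e) Entailed — the narrative places the crossing before the drawing.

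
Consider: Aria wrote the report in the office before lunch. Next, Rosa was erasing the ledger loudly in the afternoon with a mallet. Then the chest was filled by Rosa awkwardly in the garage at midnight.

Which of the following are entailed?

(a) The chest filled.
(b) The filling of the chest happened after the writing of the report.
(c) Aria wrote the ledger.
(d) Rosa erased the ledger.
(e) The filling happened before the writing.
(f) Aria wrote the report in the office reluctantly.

(a), (b)

(a) Entailed — 'Rosa filled the chest' is causative; it entails the inchoative 'the chest filled'.
(b) Entailed — the narrative places the writing before the filling.
(c) Not entailed — Aria wrote the report, not the ledger; the ledger belongs to the erasing event.
(d) Not entailed — 'was erasing' is progressive on an accomplishment; it does not entail the completed 'erased'.
(e) Not entailed — the narrative places the writing before the filling, not after.
(f) Not entailed — 'reluctantly' adds information not in the original event.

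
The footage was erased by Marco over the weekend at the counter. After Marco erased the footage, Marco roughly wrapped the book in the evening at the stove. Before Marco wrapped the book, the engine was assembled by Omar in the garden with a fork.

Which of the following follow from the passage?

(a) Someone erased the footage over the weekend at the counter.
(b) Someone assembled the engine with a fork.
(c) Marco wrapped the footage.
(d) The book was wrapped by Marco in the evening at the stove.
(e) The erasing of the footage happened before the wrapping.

(a) Entailed — generalizing the agent leaves a sub-description the original still satisfies.
(b) Entailed — every conjunct here is already in the original assembling event.
(c) Not entailed — Marco wrapped the book, not the footage; the footage belongs to the erasing event.
(d) Entailed — this follows by dropping conjuncts from the wrapping event's description.
(e) Entailed — the narrative places the erasing before the wrapping.

(a), (b), (d), (e)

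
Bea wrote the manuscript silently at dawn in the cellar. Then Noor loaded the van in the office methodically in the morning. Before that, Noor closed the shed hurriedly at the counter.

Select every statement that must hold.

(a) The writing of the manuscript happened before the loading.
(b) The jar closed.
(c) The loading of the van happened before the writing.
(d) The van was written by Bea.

(a)

(a) Entailed — the narrative places the writing before the loading.
(b) Not entailed — the shed is what closed, not the jar.
(c) Not entailed — the narrative places the writing before the loading, not after.
(d) Not entailed — Bea wrote the manuscript, not the van; the van belongs to the loading event.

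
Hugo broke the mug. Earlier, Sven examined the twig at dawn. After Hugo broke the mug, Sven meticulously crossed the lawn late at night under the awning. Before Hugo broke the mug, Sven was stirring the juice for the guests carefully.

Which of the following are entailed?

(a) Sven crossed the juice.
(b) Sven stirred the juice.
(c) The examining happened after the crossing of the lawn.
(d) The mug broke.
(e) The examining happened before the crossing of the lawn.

(b), (d), (e)

(a) Not entailed — Sven crossed the lawn, not the juice; the juice belongs to the stirring event.
(b) Entailed — 'stir' is an activity; 'was stirring' entails that some stirring happened, so 'stirred' holds.
(c) Not entailed — the narrative places the examining before the crossing, not after.
(d) Entailed — 'Hugo broke the mug' is causative; it entails the inchoative 'the mug broke'.
(e) Entailed — the narrative places the examining before the crossing.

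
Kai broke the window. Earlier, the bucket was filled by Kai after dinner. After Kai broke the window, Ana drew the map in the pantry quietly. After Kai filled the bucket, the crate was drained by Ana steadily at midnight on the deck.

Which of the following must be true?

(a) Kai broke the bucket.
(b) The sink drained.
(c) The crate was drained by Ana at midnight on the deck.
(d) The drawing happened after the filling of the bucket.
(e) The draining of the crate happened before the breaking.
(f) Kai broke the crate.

(a) Not entailed — Kai broke the window, not the bucket; the bucket belongs to the filling event.
(b) Not entailed — the crate is what drained, not the sink.
(c) Entailed — the original entails any weakening of itself; this just drops 'steadily'.
(d) Entailed — the narrative places the filling before the drawing.
(e) Not entailed — the narrative doesn't order the draining relative to the breaking.
(f) Not entailed — Kai broke the window, not the crate; the crate belongs to the draining event.

(c), (d)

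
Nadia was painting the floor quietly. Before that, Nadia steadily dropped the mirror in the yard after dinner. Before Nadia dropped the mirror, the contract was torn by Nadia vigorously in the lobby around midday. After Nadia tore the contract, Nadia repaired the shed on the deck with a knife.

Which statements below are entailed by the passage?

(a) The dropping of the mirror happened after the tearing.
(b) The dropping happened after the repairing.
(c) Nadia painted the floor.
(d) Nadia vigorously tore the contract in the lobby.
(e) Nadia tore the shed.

(a), (d)

(a) Entailed — the narrative places the tearing before the dropping.
(b) Not entailed — the narrative doesn't order the repairing relative to the dropping.
(c) Not entailed — 'was painting' is progressive on an accomplishment; it does not entail the completed 'painted'.
(d) Entailed — every conjunct here is already in the original tearing event.
(e) Not entailed — Nadia tore the contract, not the shed; the shed belongs to the repairing event.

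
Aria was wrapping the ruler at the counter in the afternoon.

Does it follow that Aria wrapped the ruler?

'was wrapping' is progressive; for an accomplishment like 'wrap the ruler', it doesn't entail completion.

no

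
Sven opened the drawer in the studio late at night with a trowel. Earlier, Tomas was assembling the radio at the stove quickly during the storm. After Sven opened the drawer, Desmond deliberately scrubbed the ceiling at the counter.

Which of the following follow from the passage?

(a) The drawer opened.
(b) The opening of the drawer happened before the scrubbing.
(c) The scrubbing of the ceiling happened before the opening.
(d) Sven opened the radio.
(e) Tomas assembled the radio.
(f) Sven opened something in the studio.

(a), (b), (f)

(a) Entailed — 'Sven opened the drawer' is causative; it entails the inchoative 'the drawer opened'.
(b) Entailed — the narrative places the opening before the scrubbing.
(c) Not entailed — the narrative places the opening before the scrubbing, not after.
(d) Not entailed — Sven opened the drawer, not the radio; the radio belongs to the assembling event.
(e) Not entailed — 'was assembling' is progressive on an accomplishment; it does not entail the completed 'assembled'.
(f) Entailed — dropping 'late at night', 'with a trowel' and generalizing the patient leaves a sub-description the original still satisfies.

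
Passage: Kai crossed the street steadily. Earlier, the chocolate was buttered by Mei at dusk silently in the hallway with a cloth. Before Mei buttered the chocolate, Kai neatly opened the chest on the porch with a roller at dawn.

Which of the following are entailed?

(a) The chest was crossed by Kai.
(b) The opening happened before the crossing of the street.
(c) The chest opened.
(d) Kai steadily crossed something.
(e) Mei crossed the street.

(b), (c), (d)

(a) Not entailed — Kai crossed the street, not the chest; the chest belongs to the opening event.
(b) Entailed — the narrative places the opening before the crossing.
(c) Entailed — 'Kai opened the chest' is causative; it entails the inchoative 'the chest opened'.
(d) Entailed — generalizing the patient leaves a sub-description the original still satisfies.
(e) Not entailed — the passage has Kai crossing the street, not Mei.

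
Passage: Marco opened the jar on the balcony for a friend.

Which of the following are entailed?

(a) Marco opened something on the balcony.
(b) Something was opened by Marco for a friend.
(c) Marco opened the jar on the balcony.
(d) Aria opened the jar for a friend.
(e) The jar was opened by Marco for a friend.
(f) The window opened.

(a), (b), (c), (e)

(a) Entailed — the original entails any weakening of itself; this just drops 'for a friend' and generalizes the patient.
(b) Entailed — the original entails any weakening of itself; this just drops 'on the balcony' and generalizes the patient.
(c) Entailed — every conjunct here is already in the original opening event.
(d) Not entailed — the passage has Marco opening the jar, not Aria.
(e) Entailed — dropping 'on the balcony' leaves a sub-description the original still satisfies.
(f) Not entailed — the jar is what opened, not the window.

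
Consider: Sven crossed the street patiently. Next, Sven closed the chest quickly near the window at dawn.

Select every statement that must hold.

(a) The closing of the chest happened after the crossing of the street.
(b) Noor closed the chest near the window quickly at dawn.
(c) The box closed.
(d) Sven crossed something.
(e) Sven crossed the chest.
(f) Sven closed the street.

(a), (d)

(a) Entailed — the narrative places the crossing before the closing.
(b) Not entailed — the passage has Sven closing the chest, not Noor.
(c) Not entailed — the chest is what closed, not the box.
(d) Entailed — dropping 'patiently' and generalizing the patient leaves a sub-description the original still satisfies.
(e) Not entailed — Sven crossed the street, not the chest; the chest belongs to the closing event.
(f) Not entailed — Sven closed the chest, not the street; the street belongs to the crossing event.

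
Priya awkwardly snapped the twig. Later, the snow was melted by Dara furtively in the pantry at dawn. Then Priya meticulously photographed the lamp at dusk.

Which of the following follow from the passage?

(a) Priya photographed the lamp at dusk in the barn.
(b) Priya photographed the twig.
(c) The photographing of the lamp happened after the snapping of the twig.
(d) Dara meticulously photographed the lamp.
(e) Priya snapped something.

(c), (e)

(a) Not entailed — 'in the barn' adds information not in the original event.
(b) Not entailed — Priya photographed the lamp, not the twig; the twig belongs to the snapping event.
(c) Entailed — the narrative places the snapping before the photographing.
(d) Not entailed — the passage has Priya photographing the lamp, not Dara.
(e) Entailed — every conjunct here is already in the original snapping event.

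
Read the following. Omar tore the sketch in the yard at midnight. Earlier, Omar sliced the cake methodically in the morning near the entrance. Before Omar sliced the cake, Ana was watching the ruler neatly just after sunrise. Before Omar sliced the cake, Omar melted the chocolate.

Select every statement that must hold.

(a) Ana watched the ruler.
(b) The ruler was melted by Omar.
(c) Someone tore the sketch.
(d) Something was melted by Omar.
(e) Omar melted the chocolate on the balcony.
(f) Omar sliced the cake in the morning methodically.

(a), (c), (d), (f)

(a) Entailed — 'watch' is an activity; 'was watching' entails that some watching happened, so 'watched' holds.
(b) Not entailed — Omar melted the chocolate, not the ruler; the ruler belongs to the watching event.
(c) Entailed — every conjunct here is already in the original tearing event.
(d) Entailed — generalizing the patient leaves a sub-description the original still satisfies.
(e) Not entailed — 'on the balcony' adds information not in the original event.
(f) Entailed — this follows by dropping conjuncts from the slicing event's description.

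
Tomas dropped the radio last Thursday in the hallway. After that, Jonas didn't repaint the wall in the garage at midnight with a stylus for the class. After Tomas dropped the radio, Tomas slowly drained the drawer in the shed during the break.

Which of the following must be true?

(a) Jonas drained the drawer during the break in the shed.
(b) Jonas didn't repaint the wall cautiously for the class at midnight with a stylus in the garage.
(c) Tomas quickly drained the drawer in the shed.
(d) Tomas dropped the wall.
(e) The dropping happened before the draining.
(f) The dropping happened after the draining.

(b), (e)

(a) Not entailed — the passage has Tomas draining the drawer, not Jonas.
(b) Entailed — under negation, adding a further restriction is entailed: if no such repainting event occurred, none occurred cautiously either.
(c) Not entailed — 'quickly' adds a manner not in (and inconsistent with) the original.
(d) Not entailed — Tomas dropped the radio, not the wall; the wall belongs to the repainting event.
(e) Entailed — the narrative places the dropping before the draining.
(f) Not entailed — the narrative places the dropping before the draining, not after.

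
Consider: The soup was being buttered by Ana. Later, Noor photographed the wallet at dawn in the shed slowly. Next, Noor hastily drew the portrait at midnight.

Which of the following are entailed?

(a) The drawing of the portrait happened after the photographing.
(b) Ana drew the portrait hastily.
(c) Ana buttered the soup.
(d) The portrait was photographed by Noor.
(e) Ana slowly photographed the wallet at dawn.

(a)

(a) Entailed — the narrative places the photographing before the drawing.
(b) Not entailed — the passage has Noor drawing the portrait, not Ana.
(c) Not entailed — 'was buttering' is progressive on an accomplishment; it does not entail the completed 'buttered'.
(d) Not entailed — Noor photographed the wallet, not the portrait; the portrait belongs to the drawing event.
(e) Not entailed — the passage has Noor photographing the wallet, not Ana.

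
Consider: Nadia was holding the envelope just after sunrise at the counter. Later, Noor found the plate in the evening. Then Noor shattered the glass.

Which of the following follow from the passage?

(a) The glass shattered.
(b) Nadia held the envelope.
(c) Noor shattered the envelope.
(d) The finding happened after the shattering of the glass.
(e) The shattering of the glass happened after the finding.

(a) Entailed — 'Noor shattered the glass' is causative; it entails the inchoative 'the glass shattered'.
(b) Entailed — 'hold' is an activity; 'was holding' entails that some holding happened, so 'held' holds.
(c) Not entailed — Noor shattered the glass, not the envelope; the envelope belongs to the holding event.
(d) Not entailed — the narrative places the finding before the shattering, not after.
(e) Entailed — the narrative places the finding before the shattering.

(a), (b), (e)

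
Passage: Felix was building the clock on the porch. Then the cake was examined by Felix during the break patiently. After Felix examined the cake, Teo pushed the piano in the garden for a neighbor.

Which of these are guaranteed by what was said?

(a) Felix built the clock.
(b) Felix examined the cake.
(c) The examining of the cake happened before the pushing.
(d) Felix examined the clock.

(a) Not entailed — 'was building' is progressive on an accomplishment; it does not entail the completed 'built'.
(b) Entailed — the original entails any weakening of itself; this just drops 'during the break', 'patiently'.
(c) Entailed — the narrative places the examining before the pushing.
(d) Not entailed — Felix examined the cake, not the clock; the clock belongs to the building event.

(b), (c)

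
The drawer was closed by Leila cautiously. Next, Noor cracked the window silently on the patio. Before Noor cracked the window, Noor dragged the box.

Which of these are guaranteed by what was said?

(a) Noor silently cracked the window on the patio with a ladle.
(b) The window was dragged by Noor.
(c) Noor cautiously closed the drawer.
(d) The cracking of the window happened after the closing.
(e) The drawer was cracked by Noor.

(a) Not entailed — 'with a ladle' adds information not in the original event.
(b) Not entailed — Noor dragged the box, not the window; the window belongs to the cracking event.
(c) Not entailed — the passage has Leila closing the drawer, not Noor.
(d) Entailed — the narrative places the closing before the cracking.
(e) Not entailed — Noor cracked the window, not the drawer; the drawer belongs to the closing event.

(d)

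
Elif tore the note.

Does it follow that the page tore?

Nothing is said about any page; only the note is affected.

no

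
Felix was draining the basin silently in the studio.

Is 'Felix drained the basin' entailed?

no

'was draining' is progressive; for an accomplishment like 'drain the basin', it doesn't entail completion.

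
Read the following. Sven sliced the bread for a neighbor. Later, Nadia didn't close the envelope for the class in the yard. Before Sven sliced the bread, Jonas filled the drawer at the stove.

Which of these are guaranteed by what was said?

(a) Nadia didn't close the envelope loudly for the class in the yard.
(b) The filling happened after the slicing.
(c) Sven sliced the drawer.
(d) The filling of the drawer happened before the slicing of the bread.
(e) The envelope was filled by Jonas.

(a), (d)

(a) Entailed — under negation, adding a further restriction is entailed: if no such closing event occurred, none occurred loudly either.
(b) Not entailed — the narrative places the filling before the slicing, not after.
(c) Not entailed — Sven sliced the bread, not the drawer; the drawer belongs to the filling event.
(d) Entailed — the narrative places the filling before the slicing.
(e) Not entailed — Jonas filled the drawer, not the envelope; the envelope belongs to the closing event.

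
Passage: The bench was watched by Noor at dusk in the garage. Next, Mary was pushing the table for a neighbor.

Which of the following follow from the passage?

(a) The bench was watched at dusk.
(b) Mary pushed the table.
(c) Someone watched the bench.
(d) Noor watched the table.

(a), (b), (c)

(a) Entailed — this follows by dropping conjuncts from the watching event's description.
(b) Entailed — 'push' is an activity; 'was pushing' entails that some pushing happened, so 'pushed' holds.
(c) Entailed — every conjunct here is already in the original watching event.
(d) Not entailed — Noor watched the bench, not the table; the table belongs to the pushing event.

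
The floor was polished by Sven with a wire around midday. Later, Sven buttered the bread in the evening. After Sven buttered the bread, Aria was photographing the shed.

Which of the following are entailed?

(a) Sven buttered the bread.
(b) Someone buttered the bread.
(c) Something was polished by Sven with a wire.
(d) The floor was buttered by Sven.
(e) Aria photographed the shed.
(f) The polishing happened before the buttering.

(a) Entailed — every conjunct here is already in the original buttering event.
(b) Entailed — dropping 'in the evening' and generalizing the agent leaves a sub-description the original still satisfies.
(c) Entailed — dropping 'around midday' and generalizing the patient leaves a sub-description the original still satisfies.
(d) Not entailed — Sven buttered the bread, not the floor; the floor belongs to the polishing event.
(e) Not entailed — 'was photographing' is progressive on an accomplishment; it does not entail the completed 'photographed'.
(f) Entailed — the narrative places the polishing before the buttering.

(a), (b), (c), (f)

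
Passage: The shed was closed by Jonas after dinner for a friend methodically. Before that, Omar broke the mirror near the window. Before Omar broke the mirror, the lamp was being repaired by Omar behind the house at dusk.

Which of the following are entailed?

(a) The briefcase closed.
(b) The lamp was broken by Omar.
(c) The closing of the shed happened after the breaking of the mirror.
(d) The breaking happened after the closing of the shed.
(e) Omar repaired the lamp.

(a) Not entailed — the shed is what closed, not the briefcase.
(b) Not entailed — Omar broke the mirror, not the lamp; the lamp belongs to the repairing event.
(c) Entailed — the narrative places the breaking before the closing.
(d) Not entailed — the narrative places the breaking before the closing, not after.
(e) Not entailed — 'was repairing' is progressive on an accomplishment; it does not entail the completed 'repaired'.

(c)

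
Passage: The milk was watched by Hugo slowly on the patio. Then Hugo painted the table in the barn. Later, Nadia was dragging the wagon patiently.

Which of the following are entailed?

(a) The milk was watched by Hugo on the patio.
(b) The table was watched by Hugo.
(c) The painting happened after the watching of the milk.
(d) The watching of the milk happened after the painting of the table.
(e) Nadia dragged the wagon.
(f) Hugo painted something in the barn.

(a), (c), (e), (f)

(a) Entailed — every conjunct here is already in the original watching event.
(b) Not entailed — Hugo watched the milk, not the table; the table belongs to the painting event.
(c) Entailed — the narrative places the watching before the painting.
(d) Not entailed — the narrative places the watching before the painting, not after.
(e) Entailed — 'drag' is an activity; 'was dragging' entails that some dragging happened, so 'dragged' holds.
(f) Entailed — the original entails any weakening of itself; this just generalizes the patient.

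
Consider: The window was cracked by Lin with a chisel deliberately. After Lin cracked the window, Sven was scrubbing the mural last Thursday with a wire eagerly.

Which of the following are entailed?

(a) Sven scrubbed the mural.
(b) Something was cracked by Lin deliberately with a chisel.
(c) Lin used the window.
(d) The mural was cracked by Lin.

(a) Entailed — 'scrub' is an activity; 'was scrubbing' entails that some scrubbing happened, so 'scrubbed' holds.
(b) Entailed — generalizing the patient leaves a sub-description the original still satisfies.
(c) Not entailed — the window is the patient, not an instrument — Lin used a chisel.
(d) Not entailed — Lin cracked the window, not the mural; the mural belongs to the scrubbing event.

(a), (b)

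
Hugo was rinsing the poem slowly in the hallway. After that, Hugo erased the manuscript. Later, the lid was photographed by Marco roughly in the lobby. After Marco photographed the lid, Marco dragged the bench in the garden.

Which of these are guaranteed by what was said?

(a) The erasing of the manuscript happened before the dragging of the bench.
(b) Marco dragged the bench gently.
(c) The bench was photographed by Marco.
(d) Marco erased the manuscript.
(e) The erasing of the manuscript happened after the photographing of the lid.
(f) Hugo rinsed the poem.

(a), (f)

(a) Entailed — the narrative places the erasing before the dragging.
(b) Not entailed — 'gently' adds information not in the original event.
(c) Not entailed — Marco photographed the lid, not the bench; the bench belongs to the dragging event.
(d) Not entailed — the passage has Hugo erasing the manuscript, not Marco.
(e) Not entailed — the narrative places the erasing before the photographing, not after.
(f) Entailed — 'rinse' is an activity; 'was rinsing' entails that some rinsing happened, so 'rinsed' holds.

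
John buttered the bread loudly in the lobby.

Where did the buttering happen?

in the lobby

'in the lobby' marks the location of the buttering event.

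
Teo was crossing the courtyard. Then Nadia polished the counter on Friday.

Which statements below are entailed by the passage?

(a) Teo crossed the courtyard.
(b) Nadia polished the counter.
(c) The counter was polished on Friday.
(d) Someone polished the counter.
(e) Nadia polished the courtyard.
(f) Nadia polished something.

(b), (c), (d), (f)

(a) Not entailed — 'was crossing' is progressive on an accomplishment; it does not entail the completed 'crossed'.
(b) Entailed — this follows by dropping conjuncts from the polishing event's description.
(c) Entailed — every conjunct here is already in the original polishing event.
(d) Entailed — every conjunct here is already in the original polishing event.
(e) Not entailed — Nadia polished the counter, not the courtyard; the courtyard belongs to the crossing event.
(f) Entailed — dropping 'on Friday' and generalizing the patient leaves a sub-description the original still satisfies.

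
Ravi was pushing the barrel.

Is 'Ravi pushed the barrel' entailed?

'push' is atelic; if Ravi was pushing the barrel, then Ravi pushed the barrel (for some time).

yes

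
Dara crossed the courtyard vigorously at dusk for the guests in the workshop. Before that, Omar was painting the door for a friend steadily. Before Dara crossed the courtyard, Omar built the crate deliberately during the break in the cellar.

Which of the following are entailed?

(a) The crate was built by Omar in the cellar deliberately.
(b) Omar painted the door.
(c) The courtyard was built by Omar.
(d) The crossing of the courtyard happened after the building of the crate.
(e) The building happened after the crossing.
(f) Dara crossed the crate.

(a), (d)

(a) Entailed — every conjunct here is already in the original building event.
(b) Not entailed — 'was painting' is progressive on an accomplishment; it does not entail the completed 'painted'.
(c) Not entailed — Omar built the crate, not the courtyard; the courtyard belongs to the crossing event.
(d) Entailed — the narrative places the building before the crossing.
(e) Not entailed — the narrative places the building before the crossing, not after.
(f) Not entailed — Dara crossed the courtyard, not the crate; the crate belongs to the building event.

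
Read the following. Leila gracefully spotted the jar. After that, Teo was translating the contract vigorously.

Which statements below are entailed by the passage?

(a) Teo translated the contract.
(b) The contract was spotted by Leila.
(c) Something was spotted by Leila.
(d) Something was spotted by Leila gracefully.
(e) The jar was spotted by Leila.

(c), (d), (e)

(a) Not entailed — 'was translating' is progressive on an accomplishment; it does not entail the completed 'translated'.
(b) Not entailed — Leila spotted the jar, not the contract; the contract belongs to the translating event.
(c) Entailed — the original entails any weakening of itself; this just drops 'gracefully' and generalizes the patient.
(d) Entailed — generalizing the patient leaves a sub-description the original still satisfies.
(e) Entailed — this follows by dropping conjuncts from the spotting event's description.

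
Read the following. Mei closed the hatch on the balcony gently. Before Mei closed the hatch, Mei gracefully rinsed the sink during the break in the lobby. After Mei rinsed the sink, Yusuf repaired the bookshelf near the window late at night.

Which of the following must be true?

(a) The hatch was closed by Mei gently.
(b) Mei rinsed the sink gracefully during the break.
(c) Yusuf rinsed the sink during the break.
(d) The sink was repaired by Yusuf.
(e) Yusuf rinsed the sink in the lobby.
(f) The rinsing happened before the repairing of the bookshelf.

(a), (b), (f)

(a) Entailed — the original entails any weakening of itself; this just drops 'on the balcony'.
(b) Entailed — dropping 'in the lobby' leaves a sub-description the original still satisfies.
(c) Not entailed — the passage has Mei rinsing the sink, not Yusuf.
(d) Not entailed — Yusuf repaired the bookshelf, not the sink; the sink belongs to the rinsing event.
(e) Not entailed — the passage has Mei rinsing the sink, not Yusuf.
(f) Entailed — the narrative places the rinsing before the repairing.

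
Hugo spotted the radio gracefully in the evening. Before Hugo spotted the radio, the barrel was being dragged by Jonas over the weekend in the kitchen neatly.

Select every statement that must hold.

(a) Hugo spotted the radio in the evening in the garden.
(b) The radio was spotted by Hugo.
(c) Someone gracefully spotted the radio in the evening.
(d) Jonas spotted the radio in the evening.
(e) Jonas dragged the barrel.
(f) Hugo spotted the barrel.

(a) Not entailed — 'in the garden' adds information not in the original event.
(b) Entailed — this follows by dropping conjuncts from the spotting event's description.
(c) Entailed — every conjunct here is already in the original spotting event.
(d) Not entailed — the passage has Hugo spotting the radio, not Jonas.
(e) Entailed — 'drag' is an activity; 'was dragging' entails that some dragging happened, so 'dragged' holds.
(f) Not entailed — Hugo spotted the radio, not the barrel; the barrel belongs to the dragging event.

(b), (c), (e)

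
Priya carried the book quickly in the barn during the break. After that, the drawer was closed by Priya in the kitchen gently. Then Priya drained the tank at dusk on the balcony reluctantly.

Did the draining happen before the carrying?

The narrative orders the carrying before the draining.

no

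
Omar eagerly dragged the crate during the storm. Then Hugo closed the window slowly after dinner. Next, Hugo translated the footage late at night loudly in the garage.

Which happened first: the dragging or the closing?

the dragging

The connectives place the dragging before the closing.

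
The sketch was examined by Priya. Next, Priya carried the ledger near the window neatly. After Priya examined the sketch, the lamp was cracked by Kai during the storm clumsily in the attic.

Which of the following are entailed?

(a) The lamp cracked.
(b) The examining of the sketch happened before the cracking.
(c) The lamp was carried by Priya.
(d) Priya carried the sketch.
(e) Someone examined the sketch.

(a), (b), (e)

(a) Entailed — 'Kai cracked the lamp' is causative; it entails the inchoative 'the lamp cracked'.
(b) Entailed — the narrative places the examining before the cracking.
(c) Not entailed — Priya carried the ledger, not the lamp; the lamp belongs to the cracking event.
(d) Not entailed — Priya carried the ledger, not the sketch; the sketch belongs to the examining event.
(e) Entailed — every conjunct here is already in the original examining event.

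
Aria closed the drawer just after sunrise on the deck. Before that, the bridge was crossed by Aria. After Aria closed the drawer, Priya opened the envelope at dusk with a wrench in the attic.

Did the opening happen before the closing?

The narrative orders the closing before the opening.

no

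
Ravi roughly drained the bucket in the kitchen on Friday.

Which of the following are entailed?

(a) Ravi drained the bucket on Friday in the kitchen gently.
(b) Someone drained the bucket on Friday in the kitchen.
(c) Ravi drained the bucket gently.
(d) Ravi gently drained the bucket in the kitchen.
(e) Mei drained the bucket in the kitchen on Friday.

(a) Not entailed — 'gently' adds a manner not in (and inconsistent with) the original.
(b) Entailed — this follows by dropping conjuncts from the draining event's description.
(c) Not entailed — 'gently' adds a manner not in (and inconsistent with) the original.
(d) Not entailed — 'gently' adds a manner not in (and inconsistent with) the original.
(e) Not entailed — the passage has Ravi draining the bucket, not Mei.

(b)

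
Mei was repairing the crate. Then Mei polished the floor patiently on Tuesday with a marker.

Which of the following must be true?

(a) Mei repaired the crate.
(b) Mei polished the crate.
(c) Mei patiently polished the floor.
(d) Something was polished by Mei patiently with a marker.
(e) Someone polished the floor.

(c), (d), (e)

(a) Not entailed — 'was repairing' is progressive on an accomplishment; it does not entail the completed 'repaired'.
(b) Not entailed — Mei polished the floor, not the crate; the crate belongs to the repairing event.
(c) Entailed — the original entails any weakening of itself; this just drops 'on Tuesday', 'with a marker'.
(d) Entailed — dropping 'on Tuesday' and generalizing the patient leaves a sub-description the original still satisfies.
(e) Entailed — dropping 'patiently', 'on Tuesday', 'with a marker' and generalizing the agent leaves a sub-description the original still satisfies.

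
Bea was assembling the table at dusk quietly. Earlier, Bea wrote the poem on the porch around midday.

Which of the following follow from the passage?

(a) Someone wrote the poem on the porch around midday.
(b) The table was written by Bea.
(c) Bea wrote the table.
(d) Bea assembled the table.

(a)

(a) Entailed — this follows by dropping conjuncts from the writing event's description.
(b) Not entailed — Bea wrote the poem, not the table; the table belongs to the assembling event.
(c) Not entailed — Bea wrote the poem, not the table; the table belongs to the assembling event.
(d) Not entailed — 'was assembling' is progressive on an accomplishment; it does not entail the completed 'assembled'.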